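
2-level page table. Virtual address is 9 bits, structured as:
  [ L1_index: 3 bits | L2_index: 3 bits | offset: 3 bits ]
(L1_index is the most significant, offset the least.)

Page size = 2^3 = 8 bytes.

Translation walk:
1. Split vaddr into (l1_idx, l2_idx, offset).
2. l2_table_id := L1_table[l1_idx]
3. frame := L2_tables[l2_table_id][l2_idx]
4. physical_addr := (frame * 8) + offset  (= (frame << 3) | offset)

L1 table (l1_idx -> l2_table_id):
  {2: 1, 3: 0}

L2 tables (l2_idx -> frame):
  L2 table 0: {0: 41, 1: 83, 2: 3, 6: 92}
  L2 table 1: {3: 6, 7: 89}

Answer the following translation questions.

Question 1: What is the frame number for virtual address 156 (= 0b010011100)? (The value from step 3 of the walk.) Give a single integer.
vaddr = 156: l1_idx=2, l2_idx=3
L1[2] = 1; L2[1][3] = 6

Answer: 6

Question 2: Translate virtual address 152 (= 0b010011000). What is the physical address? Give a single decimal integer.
Answer: 48

Derivation:
vaddr = 152 = 0b010011000
Split: l1_idx=2, l2_idx=3, offset=0
L1[2] = 1
L2[1][3] = 6
paddr = 6 * 8 + 0 = 48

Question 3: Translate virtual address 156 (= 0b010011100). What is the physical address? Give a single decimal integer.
Answer: 52

Derivation:
vaddr = 156 = 0b010011100
Split: l1_idx=2, l2_idx=3, offset=4
L1[2] = 1
L2[1][3] = 6
paddr = 6 * 8 + 4 = 52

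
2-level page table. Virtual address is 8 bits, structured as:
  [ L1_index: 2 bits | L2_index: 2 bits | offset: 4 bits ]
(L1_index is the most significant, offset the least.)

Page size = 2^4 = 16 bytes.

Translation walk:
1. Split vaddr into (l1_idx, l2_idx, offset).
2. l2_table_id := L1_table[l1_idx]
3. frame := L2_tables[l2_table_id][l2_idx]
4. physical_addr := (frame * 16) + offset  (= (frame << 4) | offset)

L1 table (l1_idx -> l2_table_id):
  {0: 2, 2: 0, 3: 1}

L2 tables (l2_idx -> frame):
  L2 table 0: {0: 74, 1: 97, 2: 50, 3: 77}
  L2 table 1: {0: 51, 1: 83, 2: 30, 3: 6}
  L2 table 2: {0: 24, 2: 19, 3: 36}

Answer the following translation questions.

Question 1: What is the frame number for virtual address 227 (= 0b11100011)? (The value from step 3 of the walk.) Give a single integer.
Answer: 30

Derivation:
vaddr = 227: l1_idx=3, l2_idx=2
L1[3] = 1; L2[1][2] = 30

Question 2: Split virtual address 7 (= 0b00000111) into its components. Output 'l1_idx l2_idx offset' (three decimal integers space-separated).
vaddr = 7 = 0b00000111
  top 2 bits -> l1_idx = 0
  next 2 bits -> l2_idx = 0
  bottom 4 bits -> offset = 7

Answer: 0 0 7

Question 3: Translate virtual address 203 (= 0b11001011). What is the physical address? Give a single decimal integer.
vaddr = 203 = 0b11001011
Split: l1_idx=3, l2_idx=0, offset=11
L1[3] = 1
L2[1][0] = 51
paddr = 51 * 16 + 11 = 827

Answer: 827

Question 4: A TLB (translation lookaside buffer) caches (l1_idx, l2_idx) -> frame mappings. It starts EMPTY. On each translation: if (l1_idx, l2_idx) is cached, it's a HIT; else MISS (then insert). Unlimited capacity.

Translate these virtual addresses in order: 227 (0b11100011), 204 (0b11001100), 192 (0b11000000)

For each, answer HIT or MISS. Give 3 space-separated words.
vaddr=227: (3,2) not in TLB -> MISS, insert
vaddr=204: (3,0) not in TLB -> MISS, insert
vaddr=192: (3,0) in TLB -> HIT

Answer: MISS MISS HIT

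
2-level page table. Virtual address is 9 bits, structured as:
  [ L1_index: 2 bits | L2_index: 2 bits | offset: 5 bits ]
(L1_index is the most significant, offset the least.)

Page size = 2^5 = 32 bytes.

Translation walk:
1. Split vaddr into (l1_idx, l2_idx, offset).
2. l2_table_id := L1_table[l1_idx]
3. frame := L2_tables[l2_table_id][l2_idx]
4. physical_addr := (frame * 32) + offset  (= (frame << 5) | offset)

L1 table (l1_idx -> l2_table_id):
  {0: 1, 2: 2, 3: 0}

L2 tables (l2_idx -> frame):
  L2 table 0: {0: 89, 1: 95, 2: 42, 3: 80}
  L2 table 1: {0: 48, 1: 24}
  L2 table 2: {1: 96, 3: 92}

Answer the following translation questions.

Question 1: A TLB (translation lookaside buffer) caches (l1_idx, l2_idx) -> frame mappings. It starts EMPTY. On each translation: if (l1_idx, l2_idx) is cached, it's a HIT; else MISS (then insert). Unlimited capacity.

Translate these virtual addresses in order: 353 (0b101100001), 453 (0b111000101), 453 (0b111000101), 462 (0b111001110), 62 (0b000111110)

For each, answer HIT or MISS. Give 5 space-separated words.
vaddr=353: (2,3) not in TLB -> MISS, insert
vaddr=453: (3,2) not in TLB -> MISS, insert
vaddr=453: (3,2) in TLB -> HIT
vaddr=462: (3,2) in TLB -> HIT
vaddr=62: (0,1) not in TLB -> MISS, insert

Answer: MISS MISS HIT HIT MISS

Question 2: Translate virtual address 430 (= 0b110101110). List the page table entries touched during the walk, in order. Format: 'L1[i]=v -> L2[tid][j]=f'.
vaddr = 430 = 0b110101110
Split: l1_idx=3, l2_idx=1, offset=14

Answer: L1[3]=0 -> L2[0][1]=95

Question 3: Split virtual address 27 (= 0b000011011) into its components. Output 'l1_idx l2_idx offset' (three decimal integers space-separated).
Answer: 0 0 27

Derivation:
vaddr = 27 = 0b000011011
  top 2 bits -> l1_idx = 0
  next 2 bits -> l2_idx = 0
  bottom 5 bits -> offset = 27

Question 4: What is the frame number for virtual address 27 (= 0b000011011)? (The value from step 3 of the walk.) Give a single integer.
Answer: 48

Derivation:
vaddr = 27: l1_idx=0, l2_idx=0
L1[0] = 1; L2[1][0] = 48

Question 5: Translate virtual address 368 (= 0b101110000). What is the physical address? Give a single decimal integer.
Answer: 2960

Derivation:
vaddr = 368 = 0b101110000
Split: l1_idx=2, l2_idx=3, offset=16
L1[2] = 2
L2[2][3] = 92
paddr = 92 * 32 + 16 = 2960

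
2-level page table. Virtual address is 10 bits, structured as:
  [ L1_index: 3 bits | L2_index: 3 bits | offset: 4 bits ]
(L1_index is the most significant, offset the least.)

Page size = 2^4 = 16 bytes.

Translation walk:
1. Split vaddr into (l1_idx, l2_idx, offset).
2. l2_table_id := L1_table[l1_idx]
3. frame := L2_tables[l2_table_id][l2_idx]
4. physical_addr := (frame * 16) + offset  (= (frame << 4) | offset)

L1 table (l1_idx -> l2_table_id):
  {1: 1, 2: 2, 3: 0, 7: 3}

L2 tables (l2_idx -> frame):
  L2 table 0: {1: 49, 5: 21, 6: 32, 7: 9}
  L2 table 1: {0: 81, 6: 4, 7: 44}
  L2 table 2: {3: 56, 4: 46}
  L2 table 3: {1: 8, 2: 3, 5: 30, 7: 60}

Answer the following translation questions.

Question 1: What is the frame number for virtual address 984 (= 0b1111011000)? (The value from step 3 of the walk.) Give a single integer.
vaddr = 984: l1_idx=7, l2_idx=5
L1[7] = 3; L2[3][5] = 30

Answer: 30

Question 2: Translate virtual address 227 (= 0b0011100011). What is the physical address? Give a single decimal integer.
vaddr = 227 = 0b0011100011
Split: l1_idx=1, l2_idx=6, offset=3
L1[1] = 1
L2[1][6] = 4
paddr = 4 * 16 + 3 = 67

Answer: 67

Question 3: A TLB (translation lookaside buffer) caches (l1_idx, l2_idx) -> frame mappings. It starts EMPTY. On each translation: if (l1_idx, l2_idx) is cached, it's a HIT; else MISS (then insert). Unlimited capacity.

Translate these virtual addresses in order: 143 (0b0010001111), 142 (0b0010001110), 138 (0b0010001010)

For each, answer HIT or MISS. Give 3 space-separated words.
Answer: MISS HIT HIT

Derivation:
vaddr=143: (1,0) not in TLB -> MISS, insert
vaddr=142: (1,0) in TLB -> HIT
vaddr=138: (1,0) in TLB -> HIT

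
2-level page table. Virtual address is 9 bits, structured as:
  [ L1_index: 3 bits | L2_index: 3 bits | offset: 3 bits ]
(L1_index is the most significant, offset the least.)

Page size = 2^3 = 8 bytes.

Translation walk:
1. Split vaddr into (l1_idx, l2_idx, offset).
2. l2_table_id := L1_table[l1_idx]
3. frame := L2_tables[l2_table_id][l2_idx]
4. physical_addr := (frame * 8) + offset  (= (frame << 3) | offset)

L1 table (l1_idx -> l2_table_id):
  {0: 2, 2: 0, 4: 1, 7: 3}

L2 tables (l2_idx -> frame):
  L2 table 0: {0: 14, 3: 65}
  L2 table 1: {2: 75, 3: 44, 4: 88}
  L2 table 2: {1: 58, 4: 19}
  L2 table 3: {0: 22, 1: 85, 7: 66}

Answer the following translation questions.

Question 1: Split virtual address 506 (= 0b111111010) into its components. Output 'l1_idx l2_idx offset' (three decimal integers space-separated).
vaddr = 506 = 0b111111010
  top 3 bits -> l1_idx = 7
  next 3 bits -> l2_idx = 7
  bottom 3 bits -> offset = 2

Answer: 7 7 2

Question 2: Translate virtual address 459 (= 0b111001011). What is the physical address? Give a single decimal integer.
Answer: 683

Derivation:
vaddr = 459 = 0b111001011
Split: l1_idx=7, l2_idx=1, offset=3
L1[7] = 3
L2[3][1] = 85
paddr = 85 * 8 + 3 = 683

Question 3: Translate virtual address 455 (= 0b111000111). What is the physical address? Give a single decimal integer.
vaddr = 455 = 0b111000111
Split: l1_idx=7, l2_idx=0, offset=7
L1[7] = 3
L2[3][0] = 22
paddr = 22 * 8 + 7 = 183

Answer: 183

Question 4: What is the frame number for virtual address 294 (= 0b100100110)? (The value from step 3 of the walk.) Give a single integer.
vaddr = 294: l1_idx=4, l2_idx=4
L1[4] = 1; L2[1][4] = 88

Answer: 88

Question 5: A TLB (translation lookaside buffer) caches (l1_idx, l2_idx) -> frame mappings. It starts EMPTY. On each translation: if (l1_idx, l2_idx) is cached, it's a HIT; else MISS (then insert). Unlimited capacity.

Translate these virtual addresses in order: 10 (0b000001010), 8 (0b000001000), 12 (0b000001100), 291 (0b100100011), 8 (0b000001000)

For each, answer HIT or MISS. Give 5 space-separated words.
vaddr=10: (0,1) not in TLB -> MISS, insert
vaddr=8: (0,1) in TLB -> HIT
vaddr=12: (0,1) in TLB -> HIT
vaddr=291: (4,4) not in TLB -> MISS, insert
vaddr=8: (0,1) in TLB -> HIT

Answer: MISS HIT HIT MISS HIT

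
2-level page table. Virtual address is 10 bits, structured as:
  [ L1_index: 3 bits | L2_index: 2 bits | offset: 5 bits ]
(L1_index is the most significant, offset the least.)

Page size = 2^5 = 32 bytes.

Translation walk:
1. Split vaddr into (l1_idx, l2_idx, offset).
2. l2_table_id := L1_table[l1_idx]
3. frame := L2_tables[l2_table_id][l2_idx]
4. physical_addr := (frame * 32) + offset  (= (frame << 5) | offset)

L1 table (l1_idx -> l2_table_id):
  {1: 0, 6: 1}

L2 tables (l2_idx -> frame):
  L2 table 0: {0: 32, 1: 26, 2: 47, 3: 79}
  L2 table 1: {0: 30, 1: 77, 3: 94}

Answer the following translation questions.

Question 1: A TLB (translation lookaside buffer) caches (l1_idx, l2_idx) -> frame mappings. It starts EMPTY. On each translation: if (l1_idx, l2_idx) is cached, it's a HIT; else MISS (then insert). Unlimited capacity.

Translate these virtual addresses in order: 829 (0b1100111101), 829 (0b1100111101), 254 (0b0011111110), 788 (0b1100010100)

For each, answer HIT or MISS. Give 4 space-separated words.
Answer: MISS HIT MISS MISS

Derivation:
vaddr=829: (6,1) not in TLB -> MISS, insert
vaddr=829: (6,1) in TLB -> HIT
vaddr=254: (1,3) not in TLB -> MISS, insert
vaddr=788: (6,0) not in TLB -> MISS, insert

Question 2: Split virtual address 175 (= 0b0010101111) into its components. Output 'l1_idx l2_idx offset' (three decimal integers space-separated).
vaddr = 175 = 0b0010101111
  top 3 bits -> l1_idx = 1
  next 2 bits -> l2_idx = 1
  bottom 5 bits -> offset = 15

Answer: 1 1 15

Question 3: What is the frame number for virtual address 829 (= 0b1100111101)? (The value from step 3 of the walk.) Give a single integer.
vaddr = 829: l1_idx=6, l2_idx=1
L1[6] = 1; L2[1][1] = 77

Answer: 77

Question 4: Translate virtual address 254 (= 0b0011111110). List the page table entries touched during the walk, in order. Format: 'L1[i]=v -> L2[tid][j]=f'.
vaddr = 254 = 0b0011111110
Split: l1_idx=1, l2_idx=3, offset=30

Answer: L1[1]=0 -> L2[0][3]=79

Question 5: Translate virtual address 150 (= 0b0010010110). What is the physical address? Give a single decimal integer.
Answer: 1046

Derivation:
vaddr = 150 = 0b0010010110
Split: l1_idx=1, l2_idx=0, offset=22
L1[1] = 0
L2[0][0] = 32
paddr = 32 * 32 + 22 = 1046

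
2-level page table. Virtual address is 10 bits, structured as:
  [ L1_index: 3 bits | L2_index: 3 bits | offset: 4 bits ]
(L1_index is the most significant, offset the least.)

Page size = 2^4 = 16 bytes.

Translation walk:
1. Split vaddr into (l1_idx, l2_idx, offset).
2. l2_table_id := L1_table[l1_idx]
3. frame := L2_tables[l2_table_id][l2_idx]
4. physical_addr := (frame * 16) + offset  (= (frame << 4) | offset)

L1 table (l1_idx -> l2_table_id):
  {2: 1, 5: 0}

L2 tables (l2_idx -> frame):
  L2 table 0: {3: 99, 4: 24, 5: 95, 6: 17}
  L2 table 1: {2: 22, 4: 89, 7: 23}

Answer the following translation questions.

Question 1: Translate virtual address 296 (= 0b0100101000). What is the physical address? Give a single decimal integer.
vaddr = 296 = 0b0100101000
Split: l1_idx=2, l2_idx=2, offset=8
L1[2] = 1
L2[1][2] = 22
paddr = 22 * 16 + 8 = 360

Answer: 360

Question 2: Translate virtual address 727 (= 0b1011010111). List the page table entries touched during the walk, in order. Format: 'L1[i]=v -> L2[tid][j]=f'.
Answer: L1[5]=0 -> L2[0][5]=95

Derivation:
vaddr = 727 = 0b1011010111
Split: l1_idx=5, l2_idx=5, offset=7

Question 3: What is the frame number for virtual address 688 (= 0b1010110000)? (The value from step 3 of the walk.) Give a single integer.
vaddr = 688: l1_idx=5, l2_idx=3
L1[5] = 0; L2[0][3] = 99

Answer: 99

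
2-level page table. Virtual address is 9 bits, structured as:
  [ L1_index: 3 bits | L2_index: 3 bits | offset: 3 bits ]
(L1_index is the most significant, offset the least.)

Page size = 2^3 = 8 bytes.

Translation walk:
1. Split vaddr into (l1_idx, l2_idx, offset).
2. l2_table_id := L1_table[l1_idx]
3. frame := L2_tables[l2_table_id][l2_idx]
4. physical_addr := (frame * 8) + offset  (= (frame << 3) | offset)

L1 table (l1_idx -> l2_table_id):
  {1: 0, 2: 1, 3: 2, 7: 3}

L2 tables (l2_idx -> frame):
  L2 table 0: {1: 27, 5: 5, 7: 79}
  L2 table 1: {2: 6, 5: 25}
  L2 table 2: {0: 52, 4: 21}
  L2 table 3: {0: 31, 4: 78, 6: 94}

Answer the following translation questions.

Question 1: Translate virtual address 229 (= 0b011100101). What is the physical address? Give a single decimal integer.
vaddr = 229 = 0b011100101
Split: l1_idx=3, l2_idx=4, offset=5
L1[3] = 2
L2[2][4] = 21
paddr = 21 * 8 + 5 = 173

Answer: 173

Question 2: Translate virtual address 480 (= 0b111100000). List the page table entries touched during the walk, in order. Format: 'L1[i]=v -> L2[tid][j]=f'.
vaddr = 480 = 0b111100000
Split: l1_idx=7, l2_idx=4, offset=0

Answer: L1[7]=3 -> L2[3][4]=78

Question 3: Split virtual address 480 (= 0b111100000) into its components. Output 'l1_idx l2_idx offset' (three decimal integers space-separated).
Answer: 7 4 0

Derivation:
vaddr = 480 = 0b111100000
  top 3 bits -> l1_idx = 7
  next 3 bits -> l2_idx = 4
  bottom 3 bits -> offset = 0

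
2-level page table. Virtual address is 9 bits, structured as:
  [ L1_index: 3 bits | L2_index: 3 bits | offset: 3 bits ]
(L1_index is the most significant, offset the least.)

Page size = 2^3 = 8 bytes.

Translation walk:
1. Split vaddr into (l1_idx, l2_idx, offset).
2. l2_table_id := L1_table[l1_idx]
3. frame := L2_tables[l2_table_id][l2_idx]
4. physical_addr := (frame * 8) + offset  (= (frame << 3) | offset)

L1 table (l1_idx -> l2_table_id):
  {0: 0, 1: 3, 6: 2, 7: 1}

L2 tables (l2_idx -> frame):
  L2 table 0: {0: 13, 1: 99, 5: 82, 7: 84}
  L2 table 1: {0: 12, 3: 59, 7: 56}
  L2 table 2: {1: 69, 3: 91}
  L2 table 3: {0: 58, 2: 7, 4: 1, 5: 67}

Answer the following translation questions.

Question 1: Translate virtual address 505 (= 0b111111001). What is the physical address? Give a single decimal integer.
Answer: 449

Derivation:
vaddr = 505 = 0b111111001
Split: l1_idx=7, l2_idx=7, offset=1
L1[7] = 1
L2[1][7] = 56
paddr = 56 * 8 + 1 = 449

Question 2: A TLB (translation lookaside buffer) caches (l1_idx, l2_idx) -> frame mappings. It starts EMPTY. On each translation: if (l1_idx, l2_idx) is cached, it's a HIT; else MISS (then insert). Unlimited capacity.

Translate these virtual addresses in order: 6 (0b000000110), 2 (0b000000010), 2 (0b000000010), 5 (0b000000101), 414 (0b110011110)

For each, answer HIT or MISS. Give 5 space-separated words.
Answer: MISS HIT HIT HIT MISS

Derivation:
vaddr=6: (0,0) not in TLB -> MISS, insert
vaddr=2: (0,0) in TLB -> HIT
vaddr=2: (0,0) in TLB -> HIT
vaddr=5: (0,0) in TLB -> HIT
vaddr=414: (6,3) not in TLB -> MISS, insert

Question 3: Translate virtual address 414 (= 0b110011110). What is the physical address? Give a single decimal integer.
Answer: 734

Derivation:
vaddr = 414 = 0b110011110
Split: l1_idx=6, l2_idx=3, offset=6
L1[6] = 2
L2[2][3] = 91
paddr = 91 * 8 + 6 = 734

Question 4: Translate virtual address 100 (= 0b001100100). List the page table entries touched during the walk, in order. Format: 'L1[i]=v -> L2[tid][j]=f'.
Answer: L1[1]=3 -> L2[3][4]=1

Derivation:
vaddr = 100 = 0b001100100
Split: l1_idx=1, l2_idx=4, offset=4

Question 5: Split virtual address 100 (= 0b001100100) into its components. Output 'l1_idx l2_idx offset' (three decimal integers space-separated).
Answer: 1 4 4

Derivation:
vaddr = 100 = 0b001100100
  top 3 bits -> l1_idx = 1
  next 3 bits -> l2_idx = 4
  bottom 3 bits -> offset = 4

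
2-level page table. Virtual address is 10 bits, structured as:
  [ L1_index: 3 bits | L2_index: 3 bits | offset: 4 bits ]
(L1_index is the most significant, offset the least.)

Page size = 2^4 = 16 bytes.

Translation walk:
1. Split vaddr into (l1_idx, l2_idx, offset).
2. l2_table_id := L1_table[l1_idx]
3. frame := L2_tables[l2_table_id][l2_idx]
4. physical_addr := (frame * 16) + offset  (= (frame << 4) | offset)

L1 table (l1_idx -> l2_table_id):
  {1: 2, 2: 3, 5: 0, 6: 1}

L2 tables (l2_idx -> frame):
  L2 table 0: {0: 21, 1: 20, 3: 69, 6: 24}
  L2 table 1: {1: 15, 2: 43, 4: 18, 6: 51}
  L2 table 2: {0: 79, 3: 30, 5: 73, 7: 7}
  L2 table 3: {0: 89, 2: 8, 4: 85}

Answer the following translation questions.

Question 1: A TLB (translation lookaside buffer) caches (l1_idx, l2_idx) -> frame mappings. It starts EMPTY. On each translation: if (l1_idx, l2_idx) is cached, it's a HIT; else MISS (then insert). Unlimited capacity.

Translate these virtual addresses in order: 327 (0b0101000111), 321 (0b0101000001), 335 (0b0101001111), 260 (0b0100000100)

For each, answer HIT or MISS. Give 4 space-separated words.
Answer: MISS HIT HIT MISS

Derivation:
vaddr=327: (2,4) not in TLB -> MISS, insert
vaddr=321: (2,4) in TLB -> HIT
vaddr=335: (2,4) in TLB -> HIT
vaddr=260: (2,0) not in TLB -> MISS, insert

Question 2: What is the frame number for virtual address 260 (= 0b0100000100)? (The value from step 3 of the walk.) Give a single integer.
vaddr = 260: l1_idx=2, l2_idx=0
L1[2] = 3; L2[3][0] = 89

Answer: 89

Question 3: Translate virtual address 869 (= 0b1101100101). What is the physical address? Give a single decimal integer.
vaddr = 869 = 0b1101100101
Split: l1_idx=6, l2_idx=6, offset=5
L1[6] = 1
L2[1][6] = 51
paddr = 51 * 16 + 5 = 821

Answer: 821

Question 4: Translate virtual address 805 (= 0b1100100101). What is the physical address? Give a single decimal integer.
vaddr = 805 = 0b1100100101
Split: l1_idx=6, l2_idx=2, offset=5
L1[6] = 1
L2[1][2] = 43
paddr = 43 * 16 + 5 = 693

Answer: 693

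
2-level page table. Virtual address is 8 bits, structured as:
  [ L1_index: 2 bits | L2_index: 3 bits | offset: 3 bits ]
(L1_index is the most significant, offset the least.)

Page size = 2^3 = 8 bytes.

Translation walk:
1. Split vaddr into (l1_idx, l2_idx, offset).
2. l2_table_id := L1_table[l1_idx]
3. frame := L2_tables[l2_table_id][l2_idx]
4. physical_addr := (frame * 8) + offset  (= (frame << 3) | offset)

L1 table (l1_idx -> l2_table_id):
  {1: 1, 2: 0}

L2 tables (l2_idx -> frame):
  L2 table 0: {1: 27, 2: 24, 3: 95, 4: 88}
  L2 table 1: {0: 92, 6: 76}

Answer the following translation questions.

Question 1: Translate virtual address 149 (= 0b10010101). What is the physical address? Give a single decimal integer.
Answer: 197

Derivation:
vaddr = 149 = 0b10010101
Split: l1_idx=2, l2_idx=2, offset=5
L1[2] = 0
L2[0][2] = 24
paddr = 24 * 8 + 5 = 197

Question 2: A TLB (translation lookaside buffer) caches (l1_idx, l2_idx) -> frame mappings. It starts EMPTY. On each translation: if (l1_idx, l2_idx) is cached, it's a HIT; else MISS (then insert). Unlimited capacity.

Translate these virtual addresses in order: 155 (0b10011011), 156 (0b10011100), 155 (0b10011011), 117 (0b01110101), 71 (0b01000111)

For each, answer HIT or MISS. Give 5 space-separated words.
vaddr=155: (2,3) not in TLB -> MISS, insert
vaddr=156: (2,3) in TLB -> HIT
vaddr=155: (2,3) in TLB -> HIT
vaddr=117: (1,6) not in TLB -> MISS, insert
vaddr=71: (1,0) not in TLB -> MISS, insert

Answer: MISS HIT HIT MISS MISS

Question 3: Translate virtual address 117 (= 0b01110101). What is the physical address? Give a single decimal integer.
vaddr = 117 = 0b01110101
Split: l1_idx=1, l2_idx=6, offset=5
L1[1] = 1
L2[1][6] = 76
paddr = 76 * 8 + 5 = 613

Answer: 613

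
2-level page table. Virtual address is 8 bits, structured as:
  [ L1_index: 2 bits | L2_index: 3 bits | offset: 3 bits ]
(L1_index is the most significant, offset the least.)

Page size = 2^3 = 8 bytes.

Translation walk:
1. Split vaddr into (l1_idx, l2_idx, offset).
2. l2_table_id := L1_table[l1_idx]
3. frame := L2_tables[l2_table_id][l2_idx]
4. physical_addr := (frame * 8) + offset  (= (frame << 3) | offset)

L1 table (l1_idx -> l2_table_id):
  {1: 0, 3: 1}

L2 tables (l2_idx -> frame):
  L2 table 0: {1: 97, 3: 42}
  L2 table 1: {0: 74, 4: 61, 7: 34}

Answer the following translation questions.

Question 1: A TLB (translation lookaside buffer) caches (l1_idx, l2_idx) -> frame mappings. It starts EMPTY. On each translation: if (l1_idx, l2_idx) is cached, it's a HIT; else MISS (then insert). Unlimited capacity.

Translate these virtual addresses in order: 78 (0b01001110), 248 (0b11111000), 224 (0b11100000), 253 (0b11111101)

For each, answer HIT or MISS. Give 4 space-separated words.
Answer: MISS MISS MISS HIT

Derivation:
vaddr=78: (1,1) not in TLB -> MISS, insert
vaddr=248: (3,7) not in TLB -> MISS, insert
vaddr=224: (3,4) not in TLB -> MISS, insert
vaddr=253: (3,7) in TLB -> HIT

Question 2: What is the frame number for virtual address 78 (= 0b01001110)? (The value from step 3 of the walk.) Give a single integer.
Answer: 97

Derivation:
vaddr = 78: l1_idx=1, l2_idx=1
L1[1] = 0; L2[0][1] = 97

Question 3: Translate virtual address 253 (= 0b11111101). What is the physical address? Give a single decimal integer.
Answer: 277

Derivation:
vaddr = 253 = 0b11111101
Split: l1_idx=3, l2_idx=7, offset=5
L1[3] = 1
L2[1][7] = 34
paddr = 34 * 8 + 5 = 277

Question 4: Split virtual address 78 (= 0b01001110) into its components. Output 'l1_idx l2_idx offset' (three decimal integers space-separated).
Answer: 1 1 6

Derivation:
vaddr = 78 = 0b01001110
  top 2 bits -> l1_idx = 1
  next 3 bits -> l2_idx = 1
  bottom 3 bits -> offset = 6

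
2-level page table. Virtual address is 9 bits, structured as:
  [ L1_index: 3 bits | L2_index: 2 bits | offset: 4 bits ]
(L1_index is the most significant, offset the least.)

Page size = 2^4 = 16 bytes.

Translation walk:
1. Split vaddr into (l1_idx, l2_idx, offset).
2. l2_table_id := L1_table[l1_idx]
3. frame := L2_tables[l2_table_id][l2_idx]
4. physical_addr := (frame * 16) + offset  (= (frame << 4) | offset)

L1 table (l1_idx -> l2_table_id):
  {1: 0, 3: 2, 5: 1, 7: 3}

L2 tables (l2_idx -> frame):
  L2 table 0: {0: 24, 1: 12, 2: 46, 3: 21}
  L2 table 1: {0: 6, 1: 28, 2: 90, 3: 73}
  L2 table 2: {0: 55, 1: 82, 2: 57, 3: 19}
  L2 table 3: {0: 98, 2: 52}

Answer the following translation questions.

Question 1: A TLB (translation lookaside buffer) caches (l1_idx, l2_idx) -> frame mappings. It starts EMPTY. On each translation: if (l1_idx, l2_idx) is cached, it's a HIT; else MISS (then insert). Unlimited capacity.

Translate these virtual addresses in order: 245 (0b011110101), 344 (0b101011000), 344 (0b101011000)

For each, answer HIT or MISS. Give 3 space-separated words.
Answer: MISS MISS HIT

Derivation:
vaddr=245: (3,3) not in TLB -> MISS, insert
vaddr=344: (5,1) not in TLB -> MISS, insert
vaddr=344: (5,1) in TLB -> HIT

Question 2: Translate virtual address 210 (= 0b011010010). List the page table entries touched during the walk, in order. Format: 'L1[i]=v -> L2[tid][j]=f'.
Answer: L1[3]=2 -> L2[2][1]=82

Derivation:
vaddr = 210 = 0b011010010
Split: l1_idx=3, l2_idx=1, offset=2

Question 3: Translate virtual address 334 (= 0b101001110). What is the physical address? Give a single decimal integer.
vaddr = 334 = 0b101001110
Split: l1_idx=5, l2_idx=0, offset=14
L1[5] = 1
L2[1][0] = 6
paddr = 6 * 16 + 14 = 110

Answer: 110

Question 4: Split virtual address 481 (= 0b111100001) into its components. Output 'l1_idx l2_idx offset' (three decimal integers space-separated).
vaddr = 481 = 0b111100001
  top 3 bits -> l1_idx = 7
  next 2 bits -> l2_idx = 2
  bottom 4 bits -> offset = 1

Answer: 7 2 1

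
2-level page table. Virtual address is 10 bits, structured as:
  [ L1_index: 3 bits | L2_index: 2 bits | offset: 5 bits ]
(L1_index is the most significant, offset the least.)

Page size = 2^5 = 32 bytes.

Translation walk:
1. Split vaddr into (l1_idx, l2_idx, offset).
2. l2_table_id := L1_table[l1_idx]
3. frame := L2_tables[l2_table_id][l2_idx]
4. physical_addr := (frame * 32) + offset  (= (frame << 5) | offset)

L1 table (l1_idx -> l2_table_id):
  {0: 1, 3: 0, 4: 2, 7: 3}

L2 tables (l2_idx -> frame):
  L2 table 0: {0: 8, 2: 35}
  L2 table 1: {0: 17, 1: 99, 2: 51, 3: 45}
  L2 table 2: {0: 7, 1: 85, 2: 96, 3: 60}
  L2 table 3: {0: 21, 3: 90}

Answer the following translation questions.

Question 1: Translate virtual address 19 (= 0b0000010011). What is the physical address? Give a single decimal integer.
Answer: 563

Derivation:
vaddr = 19 = 0b0000010011
Split: l1_idx=0, l2_idx=0, offset=19
L1[0] = 1
L2[1][0] = 17
paddr = 17 * 32 + 19 = 563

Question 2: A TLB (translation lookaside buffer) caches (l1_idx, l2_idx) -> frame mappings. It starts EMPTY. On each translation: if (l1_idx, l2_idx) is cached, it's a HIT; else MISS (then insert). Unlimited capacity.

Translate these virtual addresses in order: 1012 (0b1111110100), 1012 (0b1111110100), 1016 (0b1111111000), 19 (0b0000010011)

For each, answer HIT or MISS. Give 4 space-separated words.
Answer: MISS HIT HIT MISS

Derivation:
vaddr=1012: (7,3) not in TLB -> MISS, insert
vaddr=1012: (7,3) in TLB -> HIT
vaddr=1016: (7,3) in TLB -> HIT
vaddr=19: (0,0) not in TLB -> MISS, insert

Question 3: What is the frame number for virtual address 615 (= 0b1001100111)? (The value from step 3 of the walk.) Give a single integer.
Answer: 60

Derivation:
vaddr = 615: l1_idx=4, l2_idx=3
L1[4] = 2; L2[2][3] = 60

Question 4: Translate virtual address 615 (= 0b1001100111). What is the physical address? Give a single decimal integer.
Answer: 1927

Derivation:
vaddr = 615 = 0b1001100111
Split: l1_idx=4, l2_idx=3, offset=7
L1[4] = 2
L2[2][3] = 60
paddr = 60 * 32 + 7 = 1927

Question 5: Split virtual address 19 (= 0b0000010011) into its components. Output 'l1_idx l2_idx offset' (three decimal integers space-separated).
vaddr = 19 = 0b0000010011
  top 3 bits -> l1_idx = 0
  next 2 bits -> l2_idx = 0
  bottom 5 bits -> offset = 19

Answer: 0 0 19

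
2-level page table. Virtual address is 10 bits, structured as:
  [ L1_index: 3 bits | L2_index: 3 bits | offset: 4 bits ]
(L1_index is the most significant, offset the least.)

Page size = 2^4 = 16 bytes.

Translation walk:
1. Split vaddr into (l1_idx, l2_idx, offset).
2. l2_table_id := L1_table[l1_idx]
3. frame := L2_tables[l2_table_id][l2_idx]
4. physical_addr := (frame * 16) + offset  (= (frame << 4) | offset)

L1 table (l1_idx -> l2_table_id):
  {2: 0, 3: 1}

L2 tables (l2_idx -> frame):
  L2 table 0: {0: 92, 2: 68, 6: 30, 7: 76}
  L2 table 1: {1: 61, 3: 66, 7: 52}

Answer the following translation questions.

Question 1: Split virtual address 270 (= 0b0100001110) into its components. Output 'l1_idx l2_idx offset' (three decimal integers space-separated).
Answer: 2 0 14

Derivation:
vaddr = 270 = 0b0100001110
  top 3 bits -> l1_idx = 2
  next 3 bits -> l2_idx = 0
  bottom 4 bits -> offset = 14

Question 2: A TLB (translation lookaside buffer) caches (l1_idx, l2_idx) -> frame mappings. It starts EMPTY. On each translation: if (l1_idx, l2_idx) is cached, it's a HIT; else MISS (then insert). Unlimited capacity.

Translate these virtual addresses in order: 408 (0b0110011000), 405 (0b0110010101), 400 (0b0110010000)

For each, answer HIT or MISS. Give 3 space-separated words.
vaddr=408: (3,1) not in TLB -> MISS, insert
vaddr=405: (3,1) in TLB -> HIT
vaddr=400: (3,1) in TLB -> HIT

Answer: MISS HIT HIT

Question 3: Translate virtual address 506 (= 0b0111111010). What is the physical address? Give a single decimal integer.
vaddr = 506 = 0b0111111010
Split: l1_idx=3, l2_idx=7, offset=10
L1[3] = 1
L2[1][7] = 52
paddr = 52 * 16 + 10 = 842

Answer: 842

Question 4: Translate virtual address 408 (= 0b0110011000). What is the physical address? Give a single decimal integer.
Answer: 984

Derivation:
vaddr = 408 = 0b0110011000
Split: l1_idx=3, l2_idx=1, offset=8
L1[3] = 1
L2[1][1] = 61
paddr = 61 * 16 + 8 = 984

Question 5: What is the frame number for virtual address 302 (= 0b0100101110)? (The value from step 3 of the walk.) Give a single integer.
Answer: 68

Derivation:
vaddr = 302: l1_idx=2, l2_idx=2
L1[2] = 0; L2[0][2] = 68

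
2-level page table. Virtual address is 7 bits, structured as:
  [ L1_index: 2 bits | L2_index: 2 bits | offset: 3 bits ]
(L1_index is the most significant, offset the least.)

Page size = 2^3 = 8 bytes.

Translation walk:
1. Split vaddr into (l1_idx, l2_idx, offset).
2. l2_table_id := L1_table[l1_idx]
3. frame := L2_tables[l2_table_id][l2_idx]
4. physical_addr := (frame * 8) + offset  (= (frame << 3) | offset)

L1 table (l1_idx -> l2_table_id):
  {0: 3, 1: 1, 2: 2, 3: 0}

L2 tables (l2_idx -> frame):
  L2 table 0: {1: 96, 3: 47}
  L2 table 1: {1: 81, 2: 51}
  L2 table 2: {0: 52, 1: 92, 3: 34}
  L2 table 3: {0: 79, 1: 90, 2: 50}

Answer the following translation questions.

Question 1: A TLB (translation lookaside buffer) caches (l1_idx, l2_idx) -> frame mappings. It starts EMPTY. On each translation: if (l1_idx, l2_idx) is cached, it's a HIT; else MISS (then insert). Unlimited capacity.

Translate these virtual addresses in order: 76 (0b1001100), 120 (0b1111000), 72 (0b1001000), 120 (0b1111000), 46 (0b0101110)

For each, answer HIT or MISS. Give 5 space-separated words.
vaddr=76: (2,1) not in TLB -> MISS, insert
vaddr=120: (3,3) not in TLB -> MISS, insert
vaddr=72: (2,1) in TLB -> HIT
vaddr=120: (3,3) in TLB -> HIT
vaddr=46: (1,1) not in TLB -> MISS, insert

Answer: MISS MISS HIT HIT MISS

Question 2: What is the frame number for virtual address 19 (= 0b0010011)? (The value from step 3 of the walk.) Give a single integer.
vaddr = 19: l1_idx=0, l2_idx=2
L1[0] = 3; L2[3][2] = 50

Answer: 50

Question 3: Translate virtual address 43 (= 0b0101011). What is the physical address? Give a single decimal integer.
Answer: 651

Derivation:
vaddr = 43 = 0b0101011
Split: l1_idx=1, l2_idx=1, offset=3
L1[1] = 1
L2[1][1] = 81
paddr = 81 * 8 + 3 = 651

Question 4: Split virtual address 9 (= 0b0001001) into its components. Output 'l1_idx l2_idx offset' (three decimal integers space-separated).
vaddr = 9 = 0b0001001
  top 2 bits -> l1_idx = 0
  next 2 bits -> l2_idx = 1
  bottom 3 bits -> offset = 1

Answer: 0 1 1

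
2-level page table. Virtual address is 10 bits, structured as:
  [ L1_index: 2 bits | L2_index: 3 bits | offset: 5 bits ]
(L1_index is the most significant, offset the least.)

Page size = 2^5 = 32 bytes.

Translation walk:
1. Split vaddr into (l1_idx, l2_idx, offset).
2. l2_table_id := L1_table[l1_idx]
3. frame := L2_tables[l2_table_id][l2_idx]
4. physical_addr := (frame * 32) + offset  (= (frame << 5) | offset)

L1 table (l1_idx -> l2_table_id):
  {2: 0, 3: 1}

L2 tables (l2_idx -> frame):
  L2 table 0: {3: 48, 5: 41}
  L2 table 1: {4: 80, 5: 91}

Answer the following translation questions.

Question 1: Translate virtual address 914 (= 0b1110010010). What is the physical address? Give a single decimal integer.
vaddr = 914 = 0b1110010010
Split: l1_idx=3, l2_idx=4, offset=18
L1[3] = 1
L2[1][4] = 80
paddr = 80 * 32 + 18 = 2578

Answer: 2578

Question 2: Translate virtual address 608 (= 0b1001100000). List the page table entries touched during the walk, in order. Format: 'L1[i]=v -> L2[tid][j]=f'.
Answer: L1[2]=0 -> L2[0][3]=48

Derivation:
vaddr = 608 = 0b1001100000
Split: l1_idx=2, l2_idx=3, offset=0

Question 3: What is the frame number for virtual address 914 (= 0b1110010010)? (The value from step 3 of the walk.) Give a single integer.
vaddr = 914: l1_idx=3, l2_idx=4
L1[3] = 1; L2[1][4] = 80

Answer: 80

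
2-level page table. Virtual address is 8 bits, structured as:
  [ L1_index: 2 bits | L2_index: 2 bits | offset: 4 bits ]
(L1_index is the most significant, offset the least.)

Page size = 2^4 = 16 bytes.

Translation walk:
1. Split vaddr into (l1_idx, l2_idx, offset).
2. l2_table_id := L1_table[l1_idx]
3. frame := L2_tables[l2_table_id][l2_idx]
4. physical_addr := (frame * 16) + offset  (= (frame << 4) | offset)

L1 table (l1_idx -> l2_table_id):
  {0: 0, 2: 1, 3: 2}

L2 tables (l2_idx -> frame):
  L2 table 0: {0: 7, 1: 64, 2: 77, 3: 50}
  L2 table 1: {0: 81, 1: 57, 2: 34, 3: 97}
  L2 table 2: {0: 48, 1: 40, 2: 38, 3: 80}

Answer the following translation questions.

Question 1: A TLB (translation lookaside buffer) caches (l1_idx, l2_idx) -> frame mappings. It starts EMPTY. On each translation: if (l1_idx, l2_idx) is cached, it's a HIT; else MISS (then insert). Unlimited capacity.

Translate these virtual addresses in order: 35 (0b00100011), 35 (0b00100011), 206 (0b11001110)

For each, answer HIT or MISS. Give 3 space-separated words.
vaddr=35: (0,2) not in TLB -> MISS, insert
vaddr=35: (0,2) in TLB -> HIT
vaddr=206: (3,0) not in TLB -> MISS, insert

Answer: MISS HIT MISS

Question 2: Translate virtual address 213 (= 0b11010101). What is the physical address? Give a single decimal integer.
vaddr = 213 = 0b11010101
Split: l1_idx=3, l2_idx=1, offset=5
L1[3] = 2
L2[2][1] = 40
paddr = 40 * 16 + 5 = 645

Answer: 645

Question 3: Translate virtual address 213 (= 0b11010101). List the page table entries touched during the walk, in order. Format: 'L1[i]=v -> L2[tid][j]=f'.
Answer: L1[3]=2 -> L2[2][1]=40

Derivation:
vaddr = 213 = 0b11010101
Split: l1_idx=3, l2_idx=1, offset=5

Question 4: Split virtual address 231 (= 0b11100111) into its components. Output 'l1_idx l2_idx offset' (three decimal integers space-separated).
Answer: 3 2 7

Derivation:
vaddr = 231 = 0b11100111
  top 2 bits -> l1_idx = 3
  next 2 bits -> l2_idx = 2
  bottom 4 bits -> offset = 7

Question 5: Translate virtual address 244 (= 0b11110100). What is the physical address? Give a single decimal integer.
Answer: 1284

Derivation:
vaddr = 244 = 0b11110100
Split: l1_idx=3, l2_idx=3, offset=4
L1[3] = 2
L2[2][3] = 80
paddr = 80 * 16 + 4 = 1284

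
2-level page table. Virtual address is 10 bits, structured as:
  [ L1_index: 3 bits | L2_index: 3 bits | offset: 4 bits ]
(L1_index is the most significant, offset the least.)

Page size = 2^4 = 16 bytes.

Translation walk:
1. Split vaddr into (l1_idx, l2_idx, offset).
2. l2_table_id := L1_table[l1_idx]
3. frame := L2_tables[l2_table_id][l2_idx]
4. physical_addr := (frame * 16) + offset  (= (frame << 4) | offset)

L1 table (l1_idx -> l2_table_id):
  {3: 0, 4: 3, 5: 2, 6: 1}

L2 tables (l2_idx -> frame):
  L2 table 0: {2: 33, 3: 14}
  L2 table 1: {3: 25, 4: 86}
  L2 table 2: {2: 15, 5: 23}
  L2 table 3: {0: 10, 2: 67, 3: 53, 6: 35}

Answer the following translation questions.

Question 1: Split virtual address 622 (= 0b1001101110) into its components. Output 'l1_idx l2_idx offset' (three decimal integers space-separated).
vaddr = 622 = 0b1001101110
  top 3 bits -> l1_idx = 4
  next 3 bits -> l2_idx = 6
  bottom 4 bits -> offset = 14

Answer: 4 6 14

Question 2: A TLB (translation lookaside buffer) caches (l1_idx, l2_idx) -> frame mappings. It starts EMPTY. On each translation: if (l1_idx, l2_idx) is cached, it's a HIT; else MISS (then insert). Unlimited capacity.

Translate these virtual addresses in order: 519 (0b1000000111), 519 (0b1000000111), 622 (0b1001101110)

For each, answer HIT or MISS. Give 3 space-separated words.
vaddr=519: (4,0) not in TLB -> MISS, insert
vaddr=519: (4,0) in TLB -> HIT
vaddr=622: (4,6) not in TLB -> MISS, insert

Answer: MISS HIT MISS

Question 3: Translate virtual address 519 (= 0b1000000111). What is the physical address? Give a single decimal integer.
Answer: 167

Derivation:
vaddr = 519 = 0b1000000111
Split: l1_idx=4, l2_idx=0, offset=7
L1[4] = 3
L2[3][0] = 10
paddr = 10 * 16 + 7 = 167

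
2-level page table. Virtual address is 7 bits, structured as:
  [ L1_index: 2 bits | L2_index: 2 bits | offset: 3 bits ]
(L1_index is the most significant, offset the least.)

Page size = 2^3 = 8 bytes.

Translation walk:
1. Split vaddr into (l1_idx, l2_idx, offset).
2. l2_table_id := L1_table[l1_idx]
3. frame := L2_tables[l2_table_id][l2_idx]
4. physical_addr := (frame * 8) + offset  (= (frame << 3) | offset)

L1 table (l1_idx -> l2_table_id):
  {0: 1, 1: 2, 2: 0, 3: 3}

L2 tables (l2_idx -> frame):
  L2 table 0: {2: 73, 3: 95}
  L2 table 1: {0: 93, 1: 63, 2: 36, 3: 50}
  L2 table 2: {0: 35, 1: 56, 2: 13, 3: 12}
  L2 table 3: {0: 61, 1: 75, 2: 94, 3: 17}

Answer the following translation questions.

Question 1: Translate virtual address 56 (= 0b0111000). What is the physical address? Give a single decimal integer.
Answer: 96

Derivation:
vaddr = 56 = 0b0111000
Split: l1_idx=1, l2_idx=3, offset=0
L1[1] = 2
L2[2][3] = 12
paddr = 12 * 8 + 0 = 96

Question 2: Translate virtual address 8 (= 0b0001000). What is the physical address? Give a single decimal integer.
vaddr = 8 = 0b0001000
Split: l1_idx=0, l2_idx=1, offset=0
L1[0] = 1
L2[1][1] = 63
paddr = 63 * 8 + 0 = 504

Answer: 504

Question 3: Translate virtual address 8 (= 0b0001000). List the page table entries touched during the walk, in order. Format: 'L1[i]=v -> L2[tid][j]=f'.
Answer: L1[0]=1 -> L2[1][1]=63

Derivation:
vaddr = 8 = 0b0001000
Split: l1_idx=0, l2_idx=1, offset=0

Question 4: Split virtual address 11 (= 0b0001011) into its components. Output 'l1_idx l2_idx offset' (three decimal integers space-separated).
Answer: 0 1 3

Derivation:
vaddr = 11 = 0b0001011
  top 2 bits -> l1_idx = 0
  next 2 bits -> l2_idx = 1
  bottom 3 bits -> offset = 3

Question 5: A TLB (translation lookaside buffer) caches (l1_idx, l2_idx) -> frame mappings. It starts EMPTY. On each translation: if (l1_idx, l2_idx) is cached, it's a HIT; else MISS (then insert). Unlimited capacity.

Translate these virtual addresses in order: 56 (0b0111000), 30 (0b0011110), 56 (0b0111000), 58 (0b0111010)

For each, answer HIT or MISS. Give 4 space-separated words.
Answer: MISS MISS HIT HIT

Derivation:
vaddr=56: (1,3) not in TLB -> MISS, insert
vaddr=30: (0,3) not in TLB -> MISS, insert
vaddr=56: (1,3) in TLB -> HIT
vaddr=58: (1,3) in TLB -> HIT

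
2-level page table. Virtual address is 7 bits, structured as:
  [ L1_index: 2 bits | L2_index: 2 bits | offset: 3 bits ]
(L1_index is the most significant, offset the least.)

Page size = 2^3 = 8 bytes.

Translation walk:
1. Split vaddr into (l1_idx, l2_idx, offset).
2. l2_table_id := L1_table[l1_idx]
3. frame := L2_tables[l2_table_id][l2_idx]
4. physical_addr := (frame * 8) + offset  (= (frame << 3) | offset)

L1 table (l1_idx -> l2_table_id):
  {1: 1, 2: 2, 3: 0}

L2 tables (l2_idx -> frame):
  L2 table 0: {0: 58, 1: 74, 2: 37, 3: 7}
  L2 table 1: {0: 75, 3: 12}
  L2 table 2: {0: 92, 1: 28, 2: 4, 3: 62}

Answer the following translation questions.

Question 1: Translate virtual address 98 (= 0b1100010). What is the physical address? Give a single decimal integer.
Answer: 466

Derivation:
vaddr = 98 = 0b1100010
Split: l1_idx=3, l2_idx=0, offset=2
L1[3] = 0
L2[0][0] = 58
paddr = 58 * 8 + 2 = 466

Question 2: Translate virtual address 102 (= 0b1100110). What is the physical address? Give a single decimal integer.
Answer: 470

Derivation:
vaddr = 102 = 0b1100110
Split: l1_idx=3, l2_idx=0, offset=6
L1[3] = 0
L2[0][0] = 58
paddr = 58 * 8 + 6 = 470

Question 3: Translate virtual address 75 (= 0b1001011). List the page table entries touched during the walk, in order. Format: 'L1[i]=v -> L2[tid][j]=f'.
vaddr = 75 = 0b1001011
Split: l1_idx=2, l2_idx=1, offset=3

Answer: L1[2]=2 -> L2[2][1]=28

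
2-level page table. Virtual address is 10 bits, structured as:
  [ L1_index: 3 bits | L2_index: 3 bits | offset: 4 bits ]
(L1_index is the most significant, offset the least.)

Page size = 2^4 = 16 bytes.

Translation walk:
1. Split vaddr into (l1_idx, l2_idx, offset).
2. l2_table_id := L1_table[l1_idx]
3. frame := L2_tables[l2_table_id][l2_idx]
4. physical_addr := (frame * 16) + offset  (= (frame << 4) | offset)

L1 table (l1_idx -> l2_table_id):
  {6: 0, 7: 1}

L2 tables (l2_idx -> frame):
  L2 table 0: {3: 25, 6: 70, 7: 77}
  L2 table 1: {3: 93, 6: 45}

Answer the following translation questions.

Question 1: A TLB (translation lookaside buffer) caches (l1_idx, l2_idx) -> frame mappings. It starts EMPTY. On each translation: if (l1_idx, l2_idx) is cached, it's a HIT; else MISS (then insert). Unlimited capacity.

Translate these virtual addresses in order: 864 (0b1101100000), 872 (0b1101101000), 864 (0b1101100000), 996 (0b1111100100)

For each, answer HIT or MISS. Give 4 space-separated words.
Answer: MISS HIT HIT MISS

Derivation:
vaddr=864: (6,6) not in TLB -> MISS, insert
vaddr=872: (6,6) in TLB -> HIT
vaddr=864: (6,6) in TLB -> HIT
vaddr=996: (7,6) not in TLB -> MISS, insert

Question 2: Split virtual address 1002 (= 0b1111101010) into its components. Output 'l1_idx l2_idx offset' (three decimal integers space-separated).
vaddr = 1002 = 0b1111101010
  top 3 bits -> l1_idx = 7
  next 3 bits -> l2_idx = 6
  bottom 4 bits -> offset = 10

Answer: 7 6 10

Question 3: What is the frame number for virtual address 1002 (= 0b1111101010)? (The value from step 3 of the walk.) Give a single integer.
vaddr = 1002: l1_idx=7, l2_idx=6
L1[7] = 1; L2[1][6] = 45

Answer: 45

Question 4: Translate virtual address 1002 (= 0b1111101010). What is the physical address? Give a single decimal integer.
vaddr = 1002 = 0b1111101010
Split: l1_idx=7, l2_idx=6, offset=10
L1[7] = 1
L2[1][6] = 45
paddr = 45 * 16 + 10 = 730

Answer: 730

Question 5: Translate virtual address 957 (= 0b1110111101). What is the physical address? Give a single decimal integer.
Answer: 1501

Derivation:
vaddr = 957 = 0b1110111101
Split: l1_idx=7, l2_idx=3, offset=13
L1[7] = 1
L2[1][3] = 93
paddr = 93 * 16 + 13 = 1501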